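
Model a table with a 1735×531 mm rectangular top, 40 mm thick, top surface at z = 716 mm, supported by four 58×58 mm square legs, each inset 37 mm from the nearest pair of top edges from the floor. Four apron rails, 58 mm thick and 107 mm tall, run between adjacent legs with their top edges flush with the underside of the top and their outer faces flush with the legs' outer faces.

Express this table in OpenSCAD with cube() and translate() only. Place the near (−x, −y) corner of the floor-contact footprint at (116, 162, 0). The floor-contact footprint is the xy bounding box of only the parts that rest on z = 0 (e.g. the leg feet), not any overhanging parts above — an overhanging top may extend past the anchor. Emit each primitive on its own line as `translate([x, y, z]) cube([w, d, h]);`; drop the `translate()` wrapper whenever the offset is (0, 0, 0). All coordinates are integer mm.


translate([79, 125, 676]) cube([1735, 531, 40]);
translate([116, 162, 0]) cube([58, 58, 676]);
translate([1719, 162, 0]) cube([58, 58, 676]);
translate([116, 561, 0]) cube([58, 58, 676]);
translate([1719, 561, 0]) cube([58, 58, 676]);
translate([174, 162, 569]) cube([1545, 58, 107]);
translate([174, 561, 569]) cube([1545, 58, 107]);
translate([116, 220, 569]) cube([58, 341, 107]);
translate([1719, 220, 569]) cube([58, 341, 107]);


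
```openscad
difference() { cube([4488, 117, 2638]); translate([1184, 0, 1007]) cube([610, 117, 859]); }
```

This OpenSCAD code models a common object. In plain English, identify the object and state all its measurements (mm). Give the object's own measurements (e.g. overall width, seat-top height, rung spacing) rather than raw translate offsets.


A wall 4488 mm long (x), 117 mm thick (y), 2638 mm tall, with a rectangular window opening cut through it. The opening is 610 mm wide and 859 mm tall; its sill is at z = 1007 mm and its near (−x) edge is 1184 mm from the wall's −x end. The opening passes through the full wall thickness.


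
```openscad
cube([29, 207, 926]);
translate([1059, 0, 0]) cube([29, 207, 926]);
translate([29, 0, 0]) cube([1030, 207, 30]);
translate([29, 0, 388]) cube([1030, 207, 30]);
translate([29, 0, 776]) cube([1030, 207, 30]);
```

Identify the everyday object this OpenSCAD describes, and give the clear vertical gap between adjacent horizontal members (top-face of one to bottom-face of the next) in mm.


A bookshelf. The clear shelf gap is 358 mm.

Two tall side panels with 3 horizontal boards between them — a bookshelf. The first two shelf undersides are at z = 0 and z = 388; with shelf thickness 30, the clear gap is 388 − 0 − 30 = 358 mm.


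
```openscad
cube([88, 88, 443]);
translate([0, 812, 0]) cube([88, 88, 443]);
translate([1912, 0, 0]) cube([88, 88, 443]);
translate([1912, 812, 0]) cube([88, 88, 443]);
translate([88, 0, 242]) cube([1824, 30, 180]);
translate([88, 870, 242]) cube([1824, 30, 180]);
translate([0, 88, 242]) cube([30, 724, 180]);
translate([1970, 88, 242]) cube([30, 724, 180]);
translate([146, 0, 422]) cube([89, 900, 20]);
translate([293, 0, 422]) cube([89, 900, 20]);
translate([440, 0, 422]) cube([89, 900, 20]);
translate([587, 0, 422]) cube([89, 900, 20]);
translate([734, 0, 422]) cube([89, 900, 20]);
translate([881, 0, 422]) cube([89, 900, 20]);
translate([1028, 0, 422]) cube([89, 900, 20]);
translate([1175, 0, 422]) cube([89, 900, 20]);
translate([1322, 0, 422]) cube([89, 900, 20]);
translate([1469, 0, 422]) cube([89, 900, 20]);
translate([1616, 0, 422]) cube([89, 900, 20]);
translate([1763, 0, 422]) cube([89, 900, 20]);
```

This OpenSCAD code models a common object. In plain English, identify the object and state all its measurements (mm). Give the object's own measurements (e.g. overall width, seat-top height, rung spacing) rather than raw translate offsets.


A bed frame 2000 mm long (x) by 900 mm wide (y). Four 88×88 mm corner posts, 443 mm tall, at the corners of the footprint. Four rails of 30 mm thickness and 180 mm height run between adjacent posts with their undersides at z = 242 mm, their outer faces flush with the outside of the frame (the two x-running rails run between the posts' inner faces; the two y-running rails run between the posts' inner faces). 12 slats, each 89 mm wide (x) and 20 mm thick, lie across the top of the two x-running rails, running the full 900 mm width of the frame in y; along x they sit between the end posts with a 58 mm gap after the −x posts and between neighbouring slats, leaving 60 mm before the +x posts.


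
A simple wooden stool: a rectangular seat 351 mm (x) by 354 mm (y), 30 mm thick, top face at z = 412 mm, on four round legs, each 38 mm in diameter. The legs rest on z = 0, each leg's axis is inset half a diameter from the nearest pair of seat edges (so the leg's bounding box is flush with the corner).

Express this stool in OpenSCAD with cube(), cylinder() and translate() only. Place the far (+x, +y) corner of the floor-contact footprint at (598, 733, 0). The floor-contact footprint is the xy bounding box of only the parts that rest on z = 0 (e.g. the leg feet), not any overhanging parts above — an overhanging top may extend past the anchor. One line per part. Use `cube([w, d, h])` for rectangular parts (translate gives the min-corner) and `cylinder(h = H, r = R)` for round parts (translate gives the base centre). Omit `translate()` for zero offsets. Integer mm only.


translate([247, 379, 382]) cube([351, 354, 30]);
translate([266, 398, 0]) cylinder(h = 382, r = 19);
translate([579, 398, 0]) cylinder(h = 382, r = 19);
translate([266, 714, 0]) cylinder(h = 382, r = 19);
translate([579, 714, 0]) cylinder(h = 382, r = 19);


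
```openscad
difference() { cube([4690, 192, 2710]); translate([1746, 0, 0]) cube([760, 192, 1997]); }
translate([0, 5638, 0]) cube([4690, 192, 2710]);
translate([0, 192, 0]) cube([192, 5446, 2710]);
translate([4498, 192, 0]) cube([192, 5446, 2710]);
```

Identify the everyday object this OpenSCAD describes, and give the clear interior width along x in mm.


A single room. The interior width is 4306 mm.

Four walls enclosing a rectangle with a door in the front wall — a room. Outside width 4690 minus two 192 mm walls gives 4306 mm.


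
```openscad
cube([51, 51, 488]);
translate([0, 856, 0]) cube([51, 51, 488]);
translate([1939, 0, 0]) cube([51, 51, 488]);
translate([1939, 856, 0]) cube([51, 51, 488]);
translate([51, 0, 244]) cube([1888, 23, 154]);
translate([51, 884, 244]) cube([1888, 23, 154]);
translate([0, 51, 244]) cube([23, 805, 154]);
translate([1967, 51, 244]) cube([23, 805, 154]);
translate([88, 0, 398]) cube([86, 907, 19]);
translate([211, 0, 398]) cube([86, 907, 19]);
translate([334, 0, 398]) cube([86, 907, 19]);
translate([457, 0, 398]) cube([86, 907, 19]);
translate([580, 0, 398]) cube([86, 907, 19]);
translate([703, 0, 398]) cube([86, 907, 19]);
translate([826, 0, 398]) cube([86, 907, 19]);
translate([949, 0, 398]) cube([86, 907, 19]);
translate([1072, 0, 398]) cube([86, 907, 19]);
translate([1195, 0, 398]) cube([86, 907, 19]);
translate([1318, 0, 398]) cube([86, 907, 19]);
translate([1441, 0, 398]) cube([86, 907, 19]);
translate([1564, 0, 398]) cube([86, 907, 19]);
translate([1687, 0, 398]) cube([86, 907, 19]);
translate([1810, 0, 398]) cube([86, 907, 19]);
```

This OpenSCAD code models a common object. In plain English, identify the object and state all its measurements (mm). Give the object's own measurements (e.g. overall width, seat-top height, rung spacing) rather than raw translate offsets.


A bed frame 1990 mm long (x) by 907 mm wide (y). Four 51×51 mm corner posts, 488 mm tall, at the corners of the footprint. Four rails of 23 mm thickness and 154 mm height run between adjacent posts with their undersides at z = 244 mm, their outer faces flush with the outside of the frame (the two x-running rails run between the posts' inner faces; the two y-running rails run between the posts' inner faces). 15 slats, each 86 mm wide (x) and 19 mm thick, lie across the top of the two x-running rails, running the full 907 mm width of the frame in y; along x they sit between the end posts with a 37 mm gap after the −x posts and between neighbouring slats, leaving 43 mm before the +x posts.


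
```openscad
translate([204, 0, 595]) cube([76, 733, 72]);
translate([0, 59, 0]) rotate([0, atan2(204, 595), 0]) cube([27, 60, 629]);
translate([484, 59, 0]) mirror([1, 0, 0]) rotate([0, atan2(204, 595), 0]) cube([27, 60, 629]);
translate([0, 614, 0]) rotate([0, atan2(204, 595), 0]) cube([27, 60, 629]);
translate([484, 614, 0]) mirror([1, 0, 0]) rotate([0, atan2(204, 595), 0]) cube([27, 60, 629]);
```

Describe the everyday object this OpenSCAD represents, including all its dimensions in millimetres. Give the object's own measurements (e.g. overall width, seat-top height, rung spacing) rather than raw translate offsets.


A sawhorse. A 76×733×72 mm beam (x, y, z) sits on two A-frame leg pairs. Each pair is two raked legs of 27×60 mm section (60 mm along y) splaying symmetrically in x. Each leg rises 595 mm vertically over 204 mm of horizontal reach and is 629 mm long along its own axis. Every leg's outer bottom edge rests on the floor and its outer top edge meets a bottom edge of the beam — the left legs (tilting toward +x) meet the beam's −x bottom edge, the right legs (their mirror images, tilting toward −x) meet its +x bottom edge — so the leg tops tuck under the beam, the beam's underside is 595 mm above the floor, and the feet are 484 mm apart outside-to-outside with the beam centred between them. The two leg pairs are set in 59 mm from either end of the beam.


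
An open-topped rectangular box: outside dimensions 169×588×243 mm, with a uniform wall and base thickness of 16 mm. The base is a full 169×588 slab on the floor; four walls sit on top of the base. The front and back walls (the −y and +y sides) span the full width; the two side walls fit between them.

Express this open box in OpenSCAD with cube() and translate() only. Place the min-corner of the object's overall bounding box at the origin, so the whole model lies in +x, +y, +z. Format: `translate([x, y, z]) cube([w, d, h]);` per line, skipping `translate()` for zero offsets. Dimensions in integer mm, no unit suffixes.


cube([169, 588, 16]);
translate([0, 0, 16]) cube([169, 16, 227]);
translate([0, 572, 16]) cube([169, 16, 227]);
translate([0, 16, 16]) cube([16, 556, 227]);
translate([153, 16, 16]) cube([16, 556, 227]);


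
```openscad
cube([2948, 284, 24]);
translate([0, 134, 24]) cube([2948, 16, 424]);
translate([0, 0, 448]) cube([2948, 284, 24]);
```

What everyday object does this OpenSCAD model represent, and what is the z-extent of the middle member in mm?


An I-beam. The web height is 424 mm.

Two wide flanges with a thin centred web — an I-beam. Overall 472 mm minus two 24 mm flanges gives a web of 472 − 2·24 = 424 mm.


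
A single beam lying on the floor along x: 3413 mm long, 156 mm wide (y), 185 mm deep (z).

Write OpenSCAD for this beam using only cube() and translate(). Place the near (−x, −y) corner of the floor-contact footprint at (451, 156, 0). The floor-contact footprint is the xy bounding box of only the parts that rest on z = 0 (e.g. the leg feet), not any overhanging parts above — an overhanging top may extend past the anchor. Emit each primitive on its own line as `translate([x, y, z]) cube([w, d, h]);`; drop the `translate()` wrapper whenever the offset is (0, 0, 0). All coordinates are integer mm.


translate([451, 156, 0]) cube([3413, 156, 185]);


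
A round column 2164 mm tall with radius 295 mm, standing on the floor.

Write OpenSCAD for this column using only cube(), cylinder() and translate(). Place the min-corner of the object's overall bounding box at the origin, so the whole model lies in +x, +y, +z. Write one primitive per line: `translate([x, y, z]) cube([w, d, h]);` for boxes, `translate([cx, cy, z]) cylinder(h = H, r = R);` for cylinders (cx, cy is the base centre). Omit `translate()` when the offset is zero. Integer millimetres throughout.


translate([295, 295, 0]) cylinder(h = 2164, r = 295);


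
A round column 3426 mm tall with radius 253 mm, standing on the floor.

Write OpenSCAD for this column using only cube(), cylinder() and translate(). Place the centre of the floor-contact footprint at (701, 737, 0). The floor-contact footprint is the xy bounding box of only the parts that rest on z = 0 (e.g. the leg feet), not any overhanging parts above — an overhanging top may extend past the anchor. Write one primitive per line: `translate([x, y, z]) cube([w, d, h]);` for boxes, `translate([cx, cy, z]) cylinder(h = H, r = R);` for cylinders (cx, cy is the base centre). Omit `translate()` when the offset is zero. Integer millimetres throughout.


translate([701, 737, 0]) cylinder(h = 3426, r = 253);


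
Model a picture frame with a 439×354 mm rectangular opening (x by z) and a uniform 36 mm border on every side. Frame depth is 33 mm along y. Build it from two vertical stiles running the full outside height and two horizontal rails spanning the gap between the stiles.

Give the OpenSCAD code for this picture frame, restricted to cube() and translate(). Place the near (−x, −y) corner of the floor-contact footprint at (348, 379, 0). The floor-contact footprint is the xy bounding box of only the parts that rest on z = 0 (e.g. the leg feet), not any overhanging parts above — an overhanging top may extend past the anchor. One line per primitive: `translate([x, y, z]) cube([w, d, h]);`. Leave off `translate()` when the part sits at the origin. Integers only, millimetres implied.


translate([348, 379, 0]) cube([36, 33, 426]);
translate([823, 379, 0]) cube([36, 33, 426]);
translate([384, 379, 0]) cube([439, 33, 36]);
translate([384, 379, 390]) cube([439, 33, 36]);


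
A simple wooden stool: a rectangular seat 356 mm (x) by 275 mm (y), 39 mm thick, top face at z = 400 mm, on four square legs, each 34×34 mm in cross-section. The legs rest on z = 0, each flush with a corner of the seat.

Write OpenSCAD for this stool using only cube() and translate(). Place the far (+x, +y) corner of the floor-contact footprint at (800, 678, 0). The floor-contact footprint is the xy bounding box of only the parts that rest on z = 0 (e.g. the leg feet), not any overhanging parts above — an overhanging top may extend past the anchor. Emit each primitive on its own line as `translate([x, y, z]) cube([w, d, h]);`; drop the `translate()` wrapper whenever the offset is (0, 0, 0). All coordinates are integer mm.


// leg_h = 400 - 39 = 361
translate([444, 403, 361]) cube([356, 275, 39]);
translate([444, 403, 0]) cube([34, 34, 361]);
translate([766, 403, 0]) cube([34, 34, 361]);
translate([444, 644, 0]) cube([34, 34, 361]);
translate([766, 644, 0]) cube([34, 34, 361]);


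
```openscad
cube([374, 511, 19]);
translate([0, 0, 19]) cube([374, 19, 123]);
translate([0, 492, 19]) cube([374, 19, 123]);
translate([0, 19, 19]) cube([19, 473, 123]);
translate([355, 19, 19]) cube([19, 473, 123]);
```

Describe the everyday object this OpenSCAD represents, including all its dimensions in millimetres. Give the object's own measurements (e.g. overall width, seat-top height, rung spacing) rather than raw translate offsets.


An open-topped rectangular box: outside dimensions 374×511×142 mm, with a uniform wall and base thickness of 19 mm. The base is a full 374×511 slab on the floor; four walls sit on top of the base. The front and back walls (the −y and +y sides) span the full width; the two side walls fit between them.


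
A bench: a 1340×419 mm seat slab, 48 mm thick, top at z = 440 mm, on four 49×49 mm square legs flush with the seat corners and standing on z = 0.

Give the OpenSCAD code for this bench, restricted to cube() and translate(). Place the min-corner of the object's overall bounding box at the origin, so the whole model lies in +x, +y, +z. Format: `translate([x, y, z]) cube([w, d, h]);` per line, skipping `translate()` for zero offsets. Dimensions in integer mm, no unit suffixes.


translate([0, 0, 392]) cube([1340, 419, 48]);
cube([49, 49, 392]);
translate([0, 370, 0]) cube([49, 49, 392]);
translate([1291, 0, 0]) cube([49, 49, 392]);
translate([1291, 370, 0]) cube([49, 49, 392]);


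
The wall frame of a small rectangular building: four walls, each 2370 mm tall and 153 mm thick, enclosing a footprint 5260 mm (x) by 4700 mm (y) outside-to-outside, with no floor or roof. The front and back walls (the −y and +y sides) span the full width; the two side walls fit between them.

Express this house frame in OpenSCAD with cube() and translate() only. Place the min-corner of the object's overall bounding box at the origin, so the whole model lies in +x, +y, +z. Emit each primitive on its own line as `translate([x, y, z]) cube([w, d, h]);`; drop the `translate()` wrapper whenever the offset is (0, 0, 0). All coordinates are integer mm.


cube([5260, 153, 2370]);
translate([0, 4547, 0]) cube([5260, 153, 2370]);
translate([0, 153, 0]) cube([153, 4394, 2370]);
translate([5107, 153, 0]) cube([153, 4394, 2370]);


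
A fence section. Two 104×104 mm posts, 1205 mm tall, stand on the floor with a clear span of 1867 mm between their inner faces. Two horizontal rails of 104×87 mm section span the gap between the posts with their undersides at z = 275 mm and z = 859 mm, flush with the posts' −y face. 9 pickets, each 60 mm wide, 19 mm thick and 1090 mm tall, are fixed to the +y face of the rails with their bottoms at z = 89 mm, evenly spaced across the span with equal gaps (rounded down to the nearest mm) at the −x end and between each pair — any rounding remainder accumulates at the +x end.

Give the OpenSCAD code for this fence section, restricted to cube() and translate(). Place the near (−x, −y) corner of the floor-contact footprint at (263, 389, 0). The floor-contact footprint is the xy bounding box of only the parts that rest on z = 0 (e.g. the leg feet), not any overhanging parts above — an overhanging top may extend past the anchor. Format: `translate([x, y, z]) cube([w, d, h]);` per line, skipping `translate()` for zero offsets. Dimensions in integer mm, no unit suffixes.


translate([263, 389, 0]) cube([104, 104, 1205]);
translate([2234, 389, 0]) cube([104, 104, 1205]);
translate([367, 389, 275]) cube([1867, 104, 87]);
translate([367, 389, 859]) cube([1867, 104, 87]);
translate([499, 493, 89]) cube([60, 19, 1090]);
translate([691, 493, 89]) cube([60, 19, 1090]);
translate([883, 493, 89]) cube([60, 19, 1090]);
translate([1075, 493, 89]) cube([60, 19, 1090]);
translate([1267, 493, 89]) cube([60, 19, 1090]);
translate([1459, 493, 89]) cube([60, 19, 1090]);
translate([1651, 493, 89]) cube([60, 19, 1090]);
translate([1843, 493, 89]) cube([60, 19, 1090]);
translate([2035, 493, 89]) cube([60, 19, 1090]);


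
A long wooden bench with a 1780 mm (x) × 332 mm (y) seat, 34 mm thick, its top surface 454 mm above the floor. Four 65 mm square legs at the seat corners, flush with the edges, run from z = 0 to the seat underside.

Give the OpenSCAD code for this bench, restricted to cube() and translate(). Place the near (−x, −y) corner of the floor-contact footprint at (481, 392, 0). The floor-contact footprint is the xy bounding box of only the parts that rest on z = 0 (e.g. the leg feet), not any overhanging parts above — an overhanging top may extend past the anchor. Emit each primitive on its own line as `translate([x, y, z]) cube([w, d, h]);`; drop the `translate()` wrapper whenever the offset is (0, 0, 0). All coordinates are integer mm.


translate([481, 392, 420]) cube([1780, 332, 34]);
translate([481, 392, 0]) cube([65, 65, 420]);
translate([481, 659, 0]) cube([65, 65, 420]);
translate([2196, 392, 0]) cube([65, 65, 420]);
translate([2196, 659, 0]) cube([65, 65, 420]);


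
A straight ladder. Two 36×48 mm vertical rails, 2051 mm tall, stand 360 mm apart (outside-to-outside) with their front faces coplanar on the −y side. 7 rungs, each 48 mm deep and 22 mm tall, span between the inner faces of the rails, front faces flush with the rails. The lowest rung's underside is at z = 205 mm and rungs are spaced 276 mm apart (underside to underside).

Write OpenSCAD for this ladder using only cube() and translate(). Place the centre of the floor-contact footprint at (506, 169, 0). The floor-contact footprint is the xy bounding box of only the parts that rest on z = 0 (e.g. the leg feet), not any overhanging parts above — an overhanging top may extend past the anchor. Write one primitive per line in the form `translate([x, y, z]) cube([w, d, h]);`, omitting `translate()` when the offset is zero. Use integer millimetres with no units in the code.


translate([326, 145, 0]) cube([36, 48, 2051]);
translate([650, 145, 0]) cube([36, 48, 2051]);
translate([362, 145, 205]) cube([288, 48, 22]);
translate([362, 145, 481]) cube([288, 48, 22]);
translate([362, 145, 757]) cube([288, 48, 22]);
translate([362, 145, 1033]) cube([288, 48, 22]);
translate([362, 145, 1309]) cube([288, 48, 22]);
translate([362, 145, 1585]) cube([288, 48, 22]);
translate([362, 145, 1861]) cube([288, 48, 22]);


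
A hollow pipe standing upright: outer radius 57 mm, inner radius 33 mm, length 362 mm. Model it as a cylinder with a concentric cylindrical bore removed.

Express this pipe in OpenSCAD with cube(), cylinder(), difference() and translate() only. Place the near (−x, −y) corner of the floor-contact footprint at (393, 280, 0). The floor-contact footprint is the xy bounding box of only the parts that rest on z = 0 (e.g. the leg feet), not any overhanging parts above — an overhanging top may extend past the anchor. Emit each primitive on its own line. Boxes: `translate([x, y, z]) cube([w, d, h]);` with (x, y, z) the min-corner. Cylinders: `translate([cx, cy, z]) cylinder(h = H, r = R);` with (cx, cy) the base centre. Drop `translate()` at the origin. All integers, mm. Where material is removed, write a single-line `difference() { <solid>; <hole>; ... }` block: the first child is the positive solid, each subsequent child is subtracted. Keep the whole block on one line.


difference() { translate([450, 337, 0]) cylinder(h = 362, r = 57); translate([450, 337, 0]) cylinder(h = 362, r = 33); }


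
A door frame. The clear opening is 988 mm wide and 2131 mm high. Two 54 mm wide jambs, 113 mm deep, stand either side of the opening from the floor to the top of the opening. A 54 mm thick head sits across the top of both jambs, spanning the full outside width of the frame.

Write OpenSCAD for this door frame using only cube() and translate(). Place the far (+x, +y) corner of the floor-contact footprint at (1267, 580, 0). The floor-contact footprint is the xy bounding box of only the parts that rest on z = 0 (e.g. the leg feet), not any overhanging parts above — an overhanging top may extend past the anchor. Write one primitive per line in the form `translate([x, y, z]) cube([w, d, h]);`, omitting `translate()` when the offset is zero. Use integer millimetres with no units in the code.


translate([171, 467, 0]) cube([54, 113, 2131]);
translate([1213, 467, 0]) cube([54, 113, 2131]);
translate([171, 467, 2131]) cube([1096, 113, 54]);


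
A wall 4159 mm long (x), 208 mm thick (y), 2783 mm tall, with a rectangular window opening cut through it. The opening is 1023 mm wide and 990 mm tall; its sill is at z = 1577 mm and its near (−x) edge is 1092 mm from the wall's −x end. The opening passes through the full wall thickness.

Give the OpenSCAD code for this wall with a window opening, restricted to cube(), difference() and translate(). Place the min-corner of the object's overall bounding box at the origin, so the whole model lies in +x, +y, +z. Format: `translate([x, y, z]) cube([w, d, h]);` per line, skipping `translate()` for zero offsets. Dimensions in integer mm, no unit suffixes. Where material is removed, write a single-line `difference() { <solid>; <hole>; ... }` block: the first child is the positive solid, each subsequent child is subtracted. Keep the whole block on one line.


difference() { cube([4159, 208, 2783]); translate([1092, 0, 1577]) cube([1023, 208, 990]); }


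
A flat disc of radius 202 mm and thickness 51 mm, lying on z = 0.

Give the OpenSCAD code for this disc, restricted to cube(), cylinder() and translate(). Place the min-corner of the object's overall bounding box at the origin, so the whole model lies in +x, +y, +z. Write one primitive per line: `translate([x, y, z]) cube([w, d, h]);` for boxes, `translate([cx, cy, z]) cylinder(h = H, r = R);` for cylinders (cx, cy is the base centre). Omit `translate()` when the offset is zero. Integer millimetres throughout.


translate([202, 202, 0]) cylinder(h = 51, r = 202);


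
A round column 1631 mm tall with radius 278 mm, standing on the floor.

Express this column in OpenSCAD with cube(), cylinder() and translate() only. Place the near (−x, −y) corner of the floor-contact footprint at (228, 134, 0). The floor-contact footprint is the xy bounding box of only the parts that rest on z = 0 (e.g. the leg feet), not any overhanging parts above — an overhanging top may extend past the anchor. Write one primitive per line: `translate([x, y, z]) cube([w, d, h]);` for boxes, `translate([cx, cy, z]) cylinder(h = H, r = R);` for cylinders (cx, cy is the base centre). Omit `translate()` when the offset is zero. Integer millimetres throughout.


translate([506, 412, 0]) cylinder(h = 1631, r = 278);


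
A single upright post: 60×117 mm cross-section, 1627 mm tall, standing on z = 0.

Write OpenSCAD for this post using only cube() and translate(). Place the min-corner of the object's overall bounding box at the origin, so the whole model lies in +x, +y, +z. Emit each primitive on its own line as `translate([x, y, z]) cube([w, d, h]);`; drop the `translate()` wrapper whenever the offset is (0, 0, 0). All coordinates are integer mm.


cube([60, 117, 1627]);


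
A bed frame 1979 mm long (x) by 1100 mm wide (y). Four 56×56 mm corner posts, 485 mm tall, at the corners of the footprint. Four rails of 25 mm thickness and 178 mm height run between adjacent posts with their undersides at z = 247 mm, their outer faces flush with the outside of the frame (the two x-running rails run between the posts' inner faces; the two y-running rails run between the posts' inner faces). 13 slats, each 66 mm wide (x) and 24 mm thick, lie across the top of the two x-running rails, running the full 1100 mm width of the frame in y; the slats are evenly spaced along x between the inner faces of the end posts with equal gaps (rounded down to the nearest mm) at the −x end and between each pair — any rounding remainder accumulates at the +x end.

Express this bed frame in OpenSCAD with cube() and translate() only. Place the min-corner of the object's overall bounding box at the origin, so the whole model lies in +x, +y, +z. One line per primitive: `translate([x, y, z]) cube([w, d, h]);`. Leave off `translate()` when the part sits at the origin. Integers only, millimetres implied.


cube([56, 56, 485]);
translate([0, 1044, 0]) cube([56, 56, 485]);
translate([1923, 0, 0]) cube([56, 56, 485]);
translate([1923, 1044, 0]) cube([56, 56, 485]);
translate([56, 0, 247]) cube([1867, 25, 178]);
translate([56, 1075, 247]) cube([1867, 25, 178]);
translate([0, 56, 247]) cube([25, 988, 178]);
translate([1954, 56, 247]) cube([25, 988, 178]);
translate([128, 0, 425]) cube([66, 1100, 24]);
translate([266, 0, 425]) cube([66, 1100, 24]);
translate([404, 0, 425]) cube([66, 1100, 24]);
translate([542, 0, 425]) cube([66, 1100, 24]);
translate([680, 0, 425]) cube([66, 1100, 24]);
translate([818, 0, 425]) cube([66, 1100, 24]);
translate([956, 0, 425]) cube([66, 1100, 24]);
translate([1094, 0, 425]) cube([66, 1100, 24]);
translate([1232, 0, 425]) cube([66, 1100, 24]);
translate([1370, 0, 425]) cube([66, 1100, 24]);
translate([1508, 0, 425]) cube([66, 1100, 24]);
translate([1646, 0, 425]) cube([66, 1100, 24]);
translate([1784, 0, 425]) cube([66, 1100, 24]);


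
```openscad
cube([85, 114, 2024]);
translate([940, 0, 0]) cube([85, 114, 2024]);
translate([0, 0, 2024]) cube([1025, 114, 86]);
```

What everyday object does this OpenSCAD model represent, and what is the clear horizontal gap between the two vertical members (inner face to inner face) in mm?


A door frame. The clear opening width is 855 mm.

Two 2024 mm tall posts with a header on top — a door frame. The left jamb is 85 mm wide at x = 0; the right jamb starts at x = 940. The clear opening is 940 − 85 = 855 mm.


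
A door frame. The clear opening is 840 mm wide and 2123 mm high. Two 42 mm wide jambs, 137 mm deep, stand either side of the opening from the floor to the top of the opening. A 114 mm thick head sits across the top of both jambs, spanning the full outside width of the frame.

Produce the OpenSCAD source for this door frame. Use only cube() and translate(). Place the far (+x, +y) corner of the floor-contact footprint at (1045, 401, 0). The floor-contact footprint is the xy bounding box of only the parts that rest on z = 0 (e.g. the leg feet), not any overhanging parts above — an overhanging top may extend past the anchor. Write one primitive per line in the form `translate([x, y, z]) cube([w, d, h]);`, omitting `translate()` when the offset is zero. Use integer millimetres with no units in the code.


translate([121, 264, 0]) cube([42, 137, 2123]);
translate([1003, 264, 0]) cube([42, 137, 2123]);
translate([121, 264, 2123]) cube([924, 137, 114]);


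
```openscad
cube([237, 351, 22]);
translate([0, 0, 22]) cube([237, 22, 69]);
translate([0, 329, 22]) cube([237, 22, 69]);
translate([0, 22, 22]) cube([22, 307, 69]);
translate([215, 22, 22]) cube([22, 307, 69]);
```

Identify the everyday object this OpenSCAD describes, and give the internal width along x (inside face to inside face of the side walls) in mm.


An open box. The internal width is 193 mm.

A 237×351 base slab with four walls standing on it — an open box. The base is 237 mm wide and the walls are 22 mm thick, so the internal width is 237 − 2 × 22 = 193 mm.


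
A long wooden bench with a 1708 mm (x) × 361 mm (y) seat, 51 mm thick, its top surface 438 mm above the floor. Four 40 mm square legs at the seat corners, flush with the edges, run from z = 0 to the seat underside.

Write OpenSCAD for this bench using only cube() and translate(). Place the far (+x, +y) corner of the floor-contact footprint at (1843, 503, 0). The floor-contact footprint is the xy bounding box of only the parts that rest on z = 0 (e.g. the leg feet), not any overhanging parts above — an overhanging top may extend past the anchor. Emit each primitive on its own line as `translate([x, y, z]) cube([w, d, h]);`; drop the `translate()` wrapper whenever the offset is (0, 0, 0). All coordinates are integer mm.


// leg_h = 438 − 51 = 387
translate([135, 142, 387]) cube([1708, 361, 51]);
translate([135, 142, 0]) cube([40, 40, 387]);
translate([135, 463, 0]) cube([40, 40, 387]);
translate([1803, 142, 0]) cube([40, 40, 387]);
translate([1803, 463, 0]) cube([40, 40, 387]);


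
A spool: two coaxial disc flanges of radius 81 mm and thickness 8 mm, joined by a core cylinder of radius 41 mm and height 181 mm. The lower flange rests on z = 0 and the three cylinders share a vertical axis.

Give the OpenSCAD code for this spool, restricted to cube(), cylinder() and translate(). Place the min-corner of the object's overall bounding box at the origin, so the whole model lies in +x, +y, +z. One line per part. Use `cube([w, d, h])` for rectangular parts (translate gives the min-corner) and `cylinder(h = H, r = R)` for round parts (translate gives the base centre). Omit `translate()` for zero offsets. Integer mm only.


translate([81, 81, 0]) cylinder(h = 8, r = 81);
translate([81, 81, 8]) cylinder(h = 181, r = 41);
translate([81, 81, 189]) cylinder(h = 8, r = 81);


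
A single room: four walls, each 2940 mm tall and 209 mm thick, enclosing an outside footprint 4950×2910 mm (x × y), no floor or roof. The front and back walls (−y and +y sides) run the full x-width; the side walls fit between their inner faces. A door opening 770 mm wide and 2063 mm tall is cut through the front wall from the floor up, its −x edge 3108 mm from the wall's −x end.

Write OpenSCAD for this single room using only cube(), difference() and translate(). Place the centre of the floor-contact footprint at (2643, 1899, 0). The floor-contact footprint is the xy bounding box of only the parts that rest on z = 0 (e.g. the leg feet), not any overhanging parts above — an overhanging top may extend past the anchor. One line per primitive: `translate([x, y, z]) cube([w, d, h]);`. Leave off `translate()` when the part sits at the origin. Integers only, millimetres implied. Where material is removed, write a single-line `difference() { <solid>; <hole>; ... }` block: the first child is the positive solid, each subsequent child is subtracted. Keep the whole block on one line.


difference() { translate([168, 444, 0]) cube([4950, 209, 2940]); translate([3276, 444, 0]) cube([770, 209, 2063]); }
translate([168, 3145, 0]) cube([4950, 209, 2940]);
translate([168, 653, 0]) cube([209, 2492, 2940]);
translate([4909, 653, 0]) cube([209, 2492, 2940]);


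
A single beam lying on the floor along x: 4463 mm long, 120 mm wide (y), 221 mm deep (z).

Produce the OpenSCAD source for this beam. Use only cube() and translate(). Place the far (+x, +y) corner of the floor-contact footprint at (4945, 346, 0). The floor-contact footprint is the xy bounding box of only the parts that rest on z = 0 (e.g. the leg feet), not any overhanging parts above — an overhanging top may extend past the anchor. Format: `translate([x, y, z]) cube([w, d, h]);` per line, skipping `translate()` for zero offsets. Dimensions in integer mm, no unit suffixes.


translate([482, 226, 0]) cube([4463, 120, 221]);


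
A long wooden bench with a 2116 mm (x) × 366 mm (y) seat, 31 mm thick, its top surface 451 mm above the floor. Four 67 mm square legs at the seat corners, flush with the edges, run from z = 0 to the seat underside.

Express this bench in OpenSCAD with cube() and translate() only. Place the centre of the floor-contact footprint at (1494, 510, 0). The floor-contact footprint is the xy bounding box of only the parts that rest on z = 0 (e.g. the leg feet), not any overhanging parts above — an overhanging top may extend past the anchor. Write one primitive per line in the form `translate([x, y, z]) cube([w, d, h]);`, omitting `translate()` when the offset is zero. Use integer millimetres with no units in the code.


// leg_h = 451 − 31 = 420
translate([436, 327, 420]) cube([2116, 366, 31]);
translate([436, 327, 0]) cube([67, 67, 420]);
translate([436, 626, 0]) cube([67, 67, 420]);
translate([2485, 327, 0]) cube([67, 67, 420]);
translate([2485, 626, 0]) cube([67, 67, 420]);


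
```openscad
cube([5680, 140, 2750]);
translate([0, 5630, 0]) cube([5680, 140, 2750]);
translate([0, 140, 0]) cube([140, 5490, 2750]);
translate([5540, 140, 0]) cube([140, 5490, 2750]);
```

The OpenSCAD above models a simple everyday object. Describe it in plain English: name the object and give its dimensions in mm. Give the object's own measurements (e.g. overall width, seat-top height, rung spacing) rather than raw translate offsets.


The wall frame of a small rectangular building: four walls, each 2750 mm tall and 140 mm thick, enclosing a footprint 5680 mm (x) by 5770 mm (y) outside-to-outside, with no floor or roof. The front and back walls (the −y and +y sides) span the full width; the two side walls fit between them.


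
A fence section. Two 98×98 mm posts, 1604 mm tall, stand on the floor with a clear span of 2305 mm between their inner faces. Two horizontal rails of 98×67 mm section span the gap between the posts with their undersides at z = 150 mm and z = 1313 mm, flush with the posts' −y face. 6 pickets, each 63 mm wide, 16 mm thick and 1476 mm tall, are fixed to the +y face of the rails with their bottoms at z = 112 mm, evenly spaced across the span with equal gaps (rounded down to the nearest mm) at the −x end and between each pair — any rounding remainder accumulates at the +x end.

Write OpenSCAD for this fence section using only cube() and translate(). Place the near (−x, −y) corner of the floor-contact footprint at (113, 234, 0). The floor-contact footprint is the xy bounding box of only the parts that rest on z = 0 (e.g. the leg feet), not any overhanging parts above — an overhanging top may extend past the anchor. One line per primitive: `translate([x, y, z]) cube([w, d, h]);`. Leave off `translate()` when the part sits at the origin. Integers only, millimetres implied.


translate([113, 234, 0]) cube([98, 98, 1604]);
translate([2516, 234, 0]) cube([98, 98, 1604]);
translate([211, 234, 150]) cube([2305, 98, 67]);
translate([211, 234, 1313]) cube([2305, 98, 67]);
translate([486, 332, 112]) cube([63, 16, 1476]);
translate([824, 332, 112]) cube([63, 16, 1476]);
translate([1162, 332, 112]) cube([63, 16, 1476]);
translate([1500, 332, 112]) cube([63, 16, 1476]);
translate([1838, 332, 112]) cube([63, 16, 1476]);
translate([2176, 332, 112]) cube([63, 16, 1476]);


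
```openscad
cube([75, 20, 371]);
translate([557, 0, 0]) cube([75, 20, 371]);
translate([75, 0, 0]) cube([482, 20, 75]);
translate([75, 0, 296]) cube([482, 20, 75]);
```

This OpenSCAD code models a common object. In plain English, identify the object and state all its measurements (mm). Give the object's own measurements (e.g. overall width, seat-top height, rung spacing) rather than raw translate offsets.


A rectangular picture frame lying in the x–z plane (depth along y). The opening is 482 mm wide (x) by 221 mm tall (z), surrounded by a border 75 mm wide on all four sides. The frame is 20 mm deep and is made of two full-height vertical stiles with two horizontal rails fitted between them.


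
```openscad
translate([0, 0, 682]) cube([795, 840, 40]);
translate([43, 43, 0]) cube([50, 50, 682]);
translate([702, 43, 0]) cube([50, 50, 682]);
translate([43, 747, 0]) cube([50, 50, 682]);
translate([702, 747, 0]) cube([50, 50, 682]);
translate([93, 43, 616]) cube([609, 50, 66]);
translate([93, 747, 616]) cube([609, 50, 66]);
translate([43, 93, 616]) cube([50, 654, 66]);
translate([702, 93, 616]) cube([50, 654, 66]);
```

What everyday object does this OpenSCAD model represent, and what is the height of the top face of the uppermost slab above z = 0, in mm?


A table. The table height is 722 mm.

A 795×840×40 slab sits at z = 682 on four 50 mm square posts — a table. The top surface is at 682 + 40 = 722 mm.


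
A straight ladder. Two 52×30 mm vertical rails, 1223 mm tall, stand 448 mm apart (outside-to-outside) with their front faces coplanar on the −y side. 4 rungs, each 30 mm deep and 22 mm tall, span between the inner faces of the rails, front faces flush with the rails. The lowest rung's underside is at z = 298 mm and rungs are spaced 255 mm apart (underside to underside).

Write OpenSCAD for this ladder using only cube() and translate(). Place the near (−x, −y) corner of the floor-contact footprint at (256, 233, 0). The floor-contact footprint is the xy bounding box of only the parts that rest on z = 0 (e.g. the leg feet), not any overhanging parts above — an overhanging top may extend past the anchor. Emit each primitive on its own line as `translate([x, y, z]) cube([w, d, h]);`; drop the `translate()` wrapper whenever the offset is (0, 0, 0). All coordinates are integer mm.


translate([256, 233, 0]) cube([52, 30, 1223]);
translate([652, 233, 0]) cube([52, 30, 1223]);
translate([308, 233, 298]) cube([344, 30, 22]);
translate([308, 233, 553]) cube([344, 30, 22]);
translate([308, 233, 808]) cube([344, 30, 22]);
translate([308, 233, 1063]) cube([344, 30, 22]);


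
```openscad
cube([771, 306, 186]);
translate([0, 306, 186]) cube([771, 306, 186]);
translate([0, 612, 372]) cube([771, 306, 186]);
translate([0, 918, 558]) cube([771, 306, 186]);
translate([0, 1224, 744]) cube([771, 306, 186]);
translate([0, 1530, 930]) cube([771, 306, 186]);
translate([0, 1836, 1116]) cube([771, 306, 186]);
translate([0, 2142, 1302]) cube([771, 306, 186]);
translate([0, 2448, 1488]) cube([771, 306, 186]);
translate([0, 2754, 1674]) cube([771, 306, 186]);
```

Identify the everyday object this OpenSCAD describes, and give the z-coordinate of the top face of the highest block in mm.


A staircase. The total rise is 1860 mm.

10 identical blocks, each offset up and back from the previous — a staircase. Each step is 186 mm tall and there are 10 of them, so the total rise is 10 × 186 = 1860 mm.
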